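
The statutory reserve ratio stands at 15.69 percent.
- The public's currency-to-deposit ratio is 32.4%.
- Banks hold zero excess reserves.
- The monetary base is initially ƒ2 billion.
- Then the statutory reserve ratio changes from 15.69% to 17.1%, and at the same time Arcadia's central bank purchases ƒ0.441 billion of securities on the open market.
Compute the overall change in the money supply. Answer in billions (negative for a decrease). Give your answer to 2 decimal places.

ƒ1.02 billion

Before: m₁ = (1 + 0.324) / (0.1569 + 0.324) ≈ 2.7532, MB₁ = 2, so M₁ = 2.7532 × 2 = 5.5064 billion.
After: m₂ = (1 + 0.324) / (0.171 + 0.324) ≈ 2.6747, MB₂ = 2 + 0.441 = 2.441, so M₂ = 2.6747 × 2.441 ≈ 6.5289 billion.
ΔM = M₂ − M₁ = 6.5289 − 5.5064 = 1.0225 billion.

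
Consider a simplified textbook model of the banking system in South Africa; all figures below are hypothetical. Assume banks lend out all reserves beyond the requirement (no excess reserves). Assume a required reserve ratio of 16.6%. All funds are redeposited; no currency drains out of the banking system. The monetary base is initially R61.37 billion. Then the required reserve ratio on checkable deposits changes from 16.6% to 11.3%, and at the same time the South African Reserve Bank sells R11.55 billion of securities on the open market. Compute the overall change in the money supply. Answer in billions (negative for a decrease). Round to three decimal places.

R71.186 billion

Before: m₁ = 1 / (0.166) ≈ 6.024096, MB₁ = 61.37, so M₁ = 6.024096 × 61.37 ≈ 369.6988 billion.
After: m₂ = 1 / (0.113) ≈ 8.849558, MB₂ = 61.37 − 11.55 = 49.82, so M₂ = 8.849558 × 49.82 ≈ 440.885 billion.
ΔM = M₂ − M₁ = 440.885 − 369.6988 = 71.1862 billion.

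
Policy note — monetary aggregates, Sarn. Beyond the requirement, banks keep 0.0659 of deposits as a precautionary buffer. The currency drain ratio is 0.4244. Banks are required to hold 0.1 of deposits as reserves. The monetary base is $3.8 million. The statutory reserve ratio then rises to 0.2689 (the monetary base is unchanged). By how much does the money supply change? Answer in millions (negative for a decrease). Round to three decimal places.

Initially m₁ = (1 + 0.4244) / (0.1 + 0.0659 + 0.4244) ≈ 2.41301, so M₁ = 2.41301 × 3.8 ≈ 9.1694 million.
After the change m₂ = (1 + 0.4244) / (0.2689 + 0.0659 + 0.4244) ≈ 1.87619, so M₂ = 1.87619 × 3.8 ≈ 7.1295 million.
ΔM = M₂ − M₁ = 7.1295 − 9.1694 = -2.0399 million.

-2.040 million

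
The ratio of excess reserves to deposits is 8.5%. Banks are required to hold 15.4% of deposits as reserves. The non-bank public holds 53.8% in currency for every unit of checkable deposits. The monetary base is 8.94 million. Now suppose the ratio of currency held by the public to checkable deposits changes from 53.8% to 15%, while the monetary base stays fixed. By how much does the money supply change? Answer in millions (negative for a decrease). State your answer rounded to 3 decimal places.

8.733 million

Initially m₁ = (1 + 0.538) / (0.154 + 0.085 + 0.538) ≈ 1.97941, so M₁ = 1.97941 × 8.94 ≈ 17.6959 million.
After the change m₂ = (1 + 0.15) / (0.154 + 0.085 + 0.15) ≈ 2.95630, so M₂ = 2.95630 × 8.94 ≈ 26.4293 million.
ΔM = M₂ − M₁ = 26.4293 − 17.6959 = 8.7334 million.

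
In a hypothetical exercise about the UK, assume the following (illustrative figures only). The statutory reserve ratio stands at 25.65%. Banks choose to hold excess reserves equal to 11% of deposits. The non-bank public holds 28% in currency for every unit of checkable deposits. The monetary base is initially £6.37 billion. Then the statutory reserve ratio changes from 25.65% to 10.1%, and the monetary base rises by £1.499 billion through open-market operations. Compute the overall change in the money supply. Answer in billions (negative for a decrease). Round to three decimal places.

£7.902 billion

Before: m₁ = (1 + 0.28) / (0.2565 + 0.11 + 0.28) ≈ 1.97989, MB₁ = 6.37, so M₁ = 1.97989 × 6.37 ≈ 12.6119 billion.
After: m₂ = (1 + 0.28) / (0.101 + 0.11 + 0.28) ≈ 2.60692, MB₂ = 6.37 + 1.499 = 7.869, so M₂ = 2.60692 × 7.869 ≈ 20.5139 billion.
ΔM = M₂ − M₁ = 20.5139 − 12.6119 = 7.902 billion.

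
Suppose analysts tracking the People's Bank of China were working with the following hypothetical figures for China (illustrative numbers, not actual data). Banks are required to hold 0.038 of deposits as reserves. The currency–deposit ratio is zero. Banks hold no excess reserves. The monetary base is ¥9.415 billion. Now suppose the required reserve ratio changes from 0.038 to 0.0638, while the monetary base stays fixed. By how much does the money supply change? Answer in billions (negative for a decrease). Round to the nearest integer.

Initially m₁ = 1 / (0.038) ≈ 26.3158, so M₁ = 26.3158 × 9.415 ≈ 247.7633 billion.
After the change m₂ = 1 / (0.0638) ≈ 15.6740, so M₂ = 15.6740 × 9.415 ≈ 147.5707 billion.
ΔM = M₂ − M₁ = 147.5707 − 247.7633 = -100.1926 billion.

-100 billion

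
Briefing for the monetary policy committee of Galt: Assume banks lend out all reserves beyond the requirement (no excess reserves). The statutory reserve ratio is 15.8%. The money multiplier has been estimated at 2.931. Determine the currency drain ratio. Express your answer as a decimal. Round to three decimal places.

0.278

Using m = 2.931. From m = (1 + c)/(c + rr + e), rearranging gives 1 + c = m·(c + rr + e), so c·(1 − m) = m·(rr + e) − 1.
Hence c = [m·(rr + e) − 1]/(1 − m) = [2.931 × (0.158 + 0) − 1] / (1 − 2.931) ≈ 0.278044.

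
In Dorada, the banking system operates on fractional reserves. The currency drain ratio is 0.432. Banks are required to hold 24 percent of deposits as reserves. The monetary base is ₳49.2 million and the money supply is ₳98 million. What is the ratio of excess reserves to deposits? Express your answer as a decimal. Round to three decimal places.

Using m = M/MB = 98/49.2 ≈ 1.991870. Since m = (1 + c)/(c + rr + e), the denominator satisfies c + rr + e = (1 + c)/m = (1 + 0.432) / 1.991870 ≈ 0.718922.
With c = 0.432 and rr = 0.24, the ratio of excess reserves to deposits is 0.718922 − 0.432 − 0.24 = 0.046922.

0.047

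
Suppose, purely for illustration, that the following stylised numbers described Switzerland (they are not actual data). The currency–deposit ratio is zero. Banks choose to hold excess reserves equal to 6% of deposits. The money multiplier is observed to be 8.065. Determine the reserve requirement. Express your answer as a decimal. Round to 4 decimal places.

0.0640

Using m = 8.065. Since m = (1 + c)/(c + rr + e), the denominator satisfies c + rr + e = (1 + c)/m = (1 + 0) / 8.065 ≈ 0.123993.
With c = 0 and e = 0.06, the reserve requirement is 0.123993 − 0 − 0.06 = 0.063993.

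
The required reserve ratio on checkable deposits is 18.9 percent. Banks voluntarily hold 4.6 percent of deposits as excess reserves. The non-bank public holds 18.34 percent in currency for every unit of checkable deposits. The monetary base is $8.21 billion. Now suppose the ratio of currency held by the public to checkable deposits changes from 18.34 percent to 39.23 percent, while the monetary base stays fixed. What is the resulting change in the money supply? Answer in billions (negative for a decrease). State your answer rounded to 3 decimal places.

-4.999 billion

Initially m₁ = (1 + 0.1834) / (0.189 + 0.046 + 0.1834) ≈ 2.82839, so M₁ = 2.82839 × 8.21 ≈ 23.2211 billion.
After the change m₂ = (1 + 0.3923) / (0.189 + 0.046 + 0.3923) ≈ 2.21951, so M₂ = 2.21951 × 8.21 ≈ 18.2222 billion.
ΔM = M₂ − M₁ = 18.2222 − 23.2211 = -4.9989 billion.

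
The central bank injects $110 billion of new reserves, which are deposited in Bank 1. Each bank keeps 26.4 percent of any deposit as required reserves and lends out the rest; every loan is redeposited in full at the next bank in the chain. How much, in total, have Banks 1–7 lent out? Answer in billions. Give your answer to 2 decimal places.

Bank i lends (1 − rr)^i of the original deposit: Bank 1 lends 110·0.7360 = 80.9600, Bank 2 lends 110·0.7360² ≈ 59.5866, and so on.
Summing a geometric series: total = 110·[0.7360·(1 − 0.7360^7) / (1 − 0.7360)] ≈ 270.7901 billion.

$270.79 billion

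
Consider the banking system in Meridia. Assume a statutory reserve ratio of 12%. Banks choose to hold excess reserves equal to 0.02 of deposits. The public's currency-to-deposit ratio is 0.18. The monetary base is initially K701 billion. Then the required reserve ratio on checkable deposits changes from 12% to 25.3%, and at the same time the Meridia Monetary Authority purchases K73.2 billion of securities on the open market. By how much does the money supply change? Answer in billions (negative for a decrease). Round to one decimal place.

-568.3 billion

Before: m₁ = (1 + 0.18) / (0.12 + 0.02 + 0.18) = 3.68750, MB₁ = 701, so M₁ = 3.68750 × 701 = 2584.9375 billion.
After: m₂ = (1 + 0.18) / (0.253 + 0.02 + 0.18) ≈ 2.60486, MB₂ = 701 + 73.2 = 774.2, so M₂ = 2.60486 × 774.2 ≈ 2016.6826 billion.
ΔM = M₂ − M₁ = 2016.6826 − 2584.9375 = -568.2549 billion.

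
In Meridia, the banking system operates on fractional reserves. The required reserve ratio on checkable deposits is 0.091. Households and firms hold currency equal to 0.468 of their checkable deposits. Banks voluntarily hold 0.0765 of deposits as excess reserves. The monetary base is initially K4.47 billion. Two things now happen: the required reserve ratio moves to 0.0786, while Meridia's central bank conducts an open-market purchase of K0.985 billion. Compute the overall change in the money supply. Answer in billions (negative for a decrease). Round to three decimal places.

K2.526 billion

Before: m₁ = (1 + 0.468) / (0.091 + 0.0765 + 0.468) ≈ 2.30999, MB₁ = 4.47, so M₁ = 2.30999 × 4.47 ≈ 10.3257 billion.
After: m₂ = (1 + 0.468) / (0.0786 + 0.0765 + 0.468) ≈ 2.35596, MB₂ = 4.47 + 0.985 = 5.455, so M₂ = 2.35596 × 5.455 ≈ 12.8518 billion.
ΔM = M₂ − M₁ = 12.8518 − 10.3257 = 2.5261 billion.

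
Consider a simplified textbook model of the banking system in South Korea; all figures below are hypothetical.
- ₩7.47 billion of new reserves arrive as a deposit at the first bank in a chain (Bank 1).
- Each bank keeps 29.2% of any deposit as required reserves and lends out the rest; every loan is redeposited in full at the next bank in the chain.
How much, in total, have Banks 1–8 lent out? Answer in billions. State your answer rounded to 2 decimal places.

₩16.97 billion

Bank i lends (1 − rr)^i of the original deposit: Bank 1 lends 7.47·0.7080 ≈ 5.2888, Bank 2 lends 7.47·0.7080² ≈ 3.7444, and so on.
Summing a geometric series: total = 7.47·[0.7080·(1 − 0.7080^8) / (1 − 0.7080)] ≈ 16.9687 billion.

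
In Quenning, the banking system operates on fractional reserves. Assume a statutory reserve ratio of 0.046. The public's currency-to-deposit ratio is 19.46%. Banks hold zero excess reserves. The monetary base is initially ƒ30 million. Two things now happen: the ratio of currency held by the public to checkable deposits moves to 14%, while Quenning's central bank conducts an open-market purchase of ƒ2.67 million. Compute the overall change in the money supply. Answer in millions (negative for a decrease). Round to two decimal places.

Before: m₁ = (1 + 0.1946) / (0.046 + 0.1946) ≈ 4.96509, MB₁ = 30, so M₁ = 4.96509 × 30 = 148.9527 million.
After: m₂ = (1 + 0.14) / (0.046 + 0.14) ≈ 6.12903, MB₂ = 30 + 2.67 = 32.67, so M₂ = 6.12903 × 32.67 ≈ 200.2354 million.
ΔM = M₂ − M₁ = 200.2354 − 148.9527 = 51.2827 million.

ƒ51.28 million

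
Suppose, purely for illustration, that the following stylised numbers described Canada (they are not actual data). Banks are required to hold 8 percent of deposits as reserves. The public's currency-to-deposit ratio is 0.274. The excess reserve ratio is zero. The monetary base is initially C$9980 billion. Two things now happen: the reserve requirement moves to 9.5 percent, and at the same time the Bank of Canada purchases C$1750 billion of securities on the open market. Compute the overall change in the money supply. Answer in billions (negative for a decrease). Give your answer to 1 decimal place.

Before: m₁ = (1 + 0.274) / (0.08 + 0.274) ≈ 3.5988701, MB₁ = 9980, so M₁ = 3.5988701 × 9980 ≈ 35916.7236 billion.
After: m₂ = (1 + 0.274) / (0.095 + 0.274) ≈ 3.4525745, MB₂ = 9980 + 1750 = 11730, so M₂ = 3.4525745 × 11730 ≈ 40498.6989 billion.
ΔM = M₂ − M₁ = 40498.6989 − 35916.7236 = 4581.9753 billion.

C$4582.0 billion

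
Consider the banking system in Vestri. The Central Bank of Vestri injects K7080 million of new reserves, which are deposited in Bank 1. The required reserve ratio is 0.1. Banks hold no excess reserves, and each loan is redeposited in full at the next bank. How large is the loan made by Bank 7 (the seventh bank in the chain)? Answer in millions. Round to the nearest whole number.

K3386 million

Each bank lends a fraction (1 − rr) = 0.9000 of the deposit it receives, so Bank 7 receives 7080·0.9000^6 and lends 7080·0.9000^7 ≈ 3386.3421 million.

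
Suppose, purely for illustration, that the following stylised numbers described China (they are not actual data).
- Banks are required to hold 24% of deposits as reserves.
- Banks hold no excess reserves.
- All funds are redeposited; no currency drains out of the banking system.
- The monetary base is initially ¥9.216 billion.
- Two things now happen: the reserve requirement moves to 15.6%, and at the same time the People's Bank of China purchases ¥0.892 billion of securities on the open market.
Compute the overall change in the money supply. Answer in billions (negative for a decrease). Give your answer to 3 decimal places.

¥26.395 billion

Before: m₁ = 1 / (0.24) ≈ 4.166667, MB₁ = 9.216, so M₁ = 4.166667 × 9.216 ≈ 38.4 billion.
After: m₂ = 1 / (0.156) ≈ 6.410256, MB₂ = 9.216 + 0.892 = 10.108, so M₂ = 6.410256 × 10.108 ≈ 64.7949 billion.
ΔM = M₂ − M₁ = 64.7949 − 38.4 = 26.3949 billion.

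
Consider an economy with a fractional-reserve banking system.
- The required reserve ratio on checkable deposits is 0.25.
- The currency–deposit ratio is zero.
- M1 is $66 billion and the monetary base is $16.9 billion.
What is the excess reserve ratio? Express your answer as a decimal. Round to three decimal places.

0.006

Using m = M/MB = 66/16.9 ≈ 3.905325. Since m = (1 + c)/(c + rr + e), the denominator satisfies c + rr + e = (1 + c)/m = (1 + 0) / 3.905325 ≈ 0.256061.
With c = 0 and rr = 0.25, the excess reserve ratio is 0.256061 − 0 − 0.25 = 0.006061.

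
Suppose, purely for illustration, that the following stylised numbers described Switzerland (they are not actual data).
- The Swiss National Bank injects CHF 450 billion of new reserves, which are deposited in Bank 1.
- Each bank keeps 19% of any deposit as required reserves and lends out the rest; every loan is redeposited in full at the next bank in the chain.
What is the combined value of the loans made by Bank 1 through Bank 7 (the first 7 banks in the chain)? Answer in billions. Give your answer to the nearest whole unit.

Bank i lends (1 − rr)^i of the original deposit: Bank 1 lends 450·0.8100 = 364.5000, Bank 2 lends 450·0.8100² = 295.2450, and so on.
Summing a geometric series: total = 450·[0.8100·(1 − 0.8100^7) / (1 − 0.8100)] ≈ 1479.5479 billion.

CHF 1480 billion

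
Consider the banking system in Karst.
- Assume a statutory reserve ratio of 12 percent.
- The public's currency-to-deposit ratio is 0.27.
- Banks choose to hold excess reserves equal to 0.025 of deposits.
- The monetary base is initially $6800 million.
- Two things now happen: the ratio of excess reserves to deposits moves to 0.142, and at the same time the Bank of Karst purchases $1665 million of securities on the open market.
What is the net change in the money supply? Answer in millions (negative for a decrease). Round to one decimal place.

Before: m₁ = (1 + 0.27) / (0.12 + 0.025 + 0.27) ≈ 3.060241, MB₁ = 6800, so M₁ = 3.060241 × 6800 = 20809.6388 million.
After: m₂ = (1 + 0.27) / (0.12 + 0.142 + 0.27) ≈ 2.387218, MB₂ = 6800 + 1665 = 8465, so M₂ = 2.387218 × 8465 ≈ 20207.8004 million.
ΔM = M₂ − M₁ = 20207.8004 − 20809.6388 = -601.8384 million.

-601.8 million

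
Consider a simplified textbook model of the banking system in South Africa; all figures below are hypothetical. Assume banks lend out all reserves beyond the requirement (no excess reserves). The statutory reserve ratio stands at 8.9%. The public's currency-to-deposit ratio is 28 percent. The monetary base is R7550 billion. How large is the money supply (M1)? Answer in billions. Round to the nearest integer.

The money multiplier is m = (1 + c) / (rr + c) = (1 + 0.28) / (0.089 + 0.28) ≈ 3.46883.
So M = m × MB = 3.46883 × 7550 = 26189.6665 billion.

R26190 billion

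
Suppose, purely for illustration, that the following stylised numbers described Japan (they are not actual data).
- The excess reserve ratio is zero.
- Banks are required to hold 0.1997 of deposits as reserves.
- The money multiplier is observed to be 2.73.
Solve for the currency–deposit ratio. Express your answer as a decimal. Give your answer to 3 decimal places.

Using m = 2.73. From m = (1 + c)/(c + rr + e), rearranging gives 1 + c = m·(c + rr + e), so c·(1 − m) = m·(rr + e) − 1.
Hence c = [m·(rr + e) − 1]/(1 − m) = [2.73 × (0.1997 + 0) − 1] / (1 − 2.73) ≈ 0.262901.

0.263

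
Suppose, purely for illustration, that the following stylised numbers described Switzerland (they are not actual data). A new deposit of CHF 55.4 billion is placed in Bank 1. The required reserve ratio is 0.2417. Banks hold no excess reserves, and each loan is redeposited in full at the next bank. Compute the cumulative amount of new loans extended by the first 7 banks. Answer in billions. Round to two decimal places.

Bank i lends (1 − rr)^i of the original deposit: Bank 1 lends 55.4·0.7583 ≈ 42.0098, Bank 2 lends 55.4·0.7583² ≈ 31.8560, and so on.
Summing a geometric series: total = 55.4·[0.7583·(1 − 0.7583^7) / (1 − 0.7583)] ≈ 148.7509 billion.

CHF 148.75 billion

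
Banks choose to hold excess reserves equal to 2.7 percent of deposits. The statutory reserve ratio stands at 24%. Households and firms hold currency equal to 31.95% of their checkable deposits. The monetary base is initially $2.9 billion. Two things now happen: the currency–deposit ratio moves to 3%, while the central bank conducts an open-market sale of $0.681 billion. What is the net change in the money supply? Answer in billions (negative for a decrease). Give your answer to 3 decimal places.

$1.171 billion

Before: m₁ = (1 + 0.3195) / (0.24 + 0.027 + 0.3195) ≈ 2.24979, MB₁ = 2.9, so M₁ = 2.24979 × 2.9 ≈ 6.5244 billion.
After: m₂ = (1 + 0.03) / (0.24 + 0.027 + 0.03) ≈ 3.46801, MB₂ = 2.9 − 0.681 = 2.219, so M₂ = 3.46801 × 2.219 ≈ 7.6955 billion.
ΔM = M₂ − M₁ = 7.6955 − 6.5244 = 1.1711 billion.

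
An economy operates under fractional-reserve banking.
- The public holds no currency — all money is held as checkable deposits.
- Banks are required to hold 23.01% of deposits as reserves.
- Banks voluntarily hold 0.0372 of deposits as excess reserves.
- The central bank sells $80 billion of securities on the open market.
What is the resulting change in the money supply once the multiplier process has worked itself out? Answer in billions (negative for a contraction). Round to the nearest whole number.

The money multiplier is m = 1 / (rr + e) = 1 / (0.2301 + 0.0372) ≈ 3.7411.
The sale removes 80 billion of base, so ΔM = m × ΔMB = 3.7411 × (−80) = -299.288 billion.

-299 billion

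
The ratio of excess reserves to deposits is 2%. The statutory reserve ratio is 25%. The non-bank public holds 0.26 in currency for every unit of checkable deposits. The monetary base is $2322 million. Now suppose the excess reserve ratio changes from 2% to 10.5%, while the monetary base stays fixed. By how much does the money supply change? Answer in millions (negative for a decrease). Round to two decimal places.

Initially m₁ = (1 + 0.26) / (0.25 + 0.02 + 0.26) ≈ 2.3773585, so M₁ = 2.3773585 × 2322 ≈ 5520.2264 million.
After the change m₂ = (1 + 0.26) / (0.25 + 0.105 + 0.26) ≈ 2.0487805, so M₂ = 2.0487805 × 2322 ≈ 4757.2683 million.
ΔM = M₂ − M₁ = 4757.2683 − 5520.2264 = -762.9581 million.

-762.96 million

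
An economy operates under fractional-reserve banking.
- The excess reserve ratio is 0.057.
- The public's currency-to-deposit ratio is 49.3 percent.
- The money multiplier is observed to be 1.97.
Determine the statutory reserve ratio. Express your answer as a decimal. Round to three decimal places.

0.208

Using m = 1.97. Since m = (1 + c)/(c + rr + e), the denominator satisfies c + rr + e = (1 + c)/m = (1 + 0.493) / 1.97 ≈ 0.757868.
With c = 0.493 and e = 0.057, the statutory reserve ratio is 0.757868 − 0.493 − 0.057 = 0.207868.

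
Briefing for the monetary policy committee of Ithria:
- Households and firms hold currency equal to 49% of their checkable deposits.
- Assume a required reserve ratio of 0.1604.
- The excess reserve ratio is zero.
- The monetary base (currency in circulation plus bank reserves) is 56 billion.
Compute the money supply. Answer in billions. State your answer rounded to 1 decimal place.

128.3 billion

The money multiplier is m = (1 + c) / (rr + c) = (1 + 0.49) / (0.1604 + 0.49) ≈ 2.2909.
So M = m × MB = 2.2909 × 56 = 128.2904 billion.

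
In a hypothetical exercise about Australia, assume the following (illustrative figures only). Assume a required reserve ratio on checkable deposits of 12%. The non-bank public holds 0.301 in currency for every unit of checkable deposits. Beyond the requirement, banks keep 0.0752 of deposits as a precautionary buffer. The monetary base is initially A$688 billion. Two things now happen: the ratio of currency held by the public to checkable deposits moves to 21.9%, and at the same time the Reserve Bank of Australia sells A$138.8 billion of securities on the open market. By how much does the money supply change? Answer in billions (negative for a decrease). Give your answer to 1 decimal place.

Before: m₁ = (1 + 0.301) / (0.12 + 0.0752 + 0.301) ≈ 2.62193, MB₁ = 688, so M₁ = 2.62193 × 688 ≈ 1803.8878 billion.
After: m₂ = (1 + 0.219) / (0.12 + 0.0752 + 0.219) ≈ 2.94302, MB₂ = 688 − 138.8 = 549.2, so M₂ = 2.94302 × 549.2 ≈ 1616.3066 billion.
ΔM = M₂ − M₁ = 1616.3066 − 1803.8878 = -187.5812 billion.

-187.6 billion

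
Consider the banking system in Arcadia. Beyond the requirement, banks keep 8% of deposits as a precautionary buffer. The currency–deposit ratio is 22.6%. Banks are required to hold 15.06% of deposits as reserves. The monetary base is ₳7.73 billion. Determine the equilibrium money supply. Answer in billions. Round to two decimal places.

₳20.76 billion

The money multiplier is m = (1 + c) / (rr + e + c) = (1 + 0.226) / (0.1506 + 0.08 + 0.226) ≈ 2.6851.
So M = m × MB = 2.6851 × 7.73 ≈ 20.7558 billion.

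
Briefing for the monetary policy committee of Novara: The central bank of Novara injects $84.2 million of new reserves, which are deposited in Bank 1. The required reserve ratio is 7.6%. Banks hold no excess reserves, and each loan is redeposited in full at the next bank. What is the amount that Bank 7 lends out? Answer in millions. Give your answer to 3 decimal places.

Each bank lends a fraction (1 − rr) = 0.9240 of the deposit it receives, so Bank 7 receives 84.2·0.9240^6 and lends 84.2·0.9240^7 ≈ 48.4190 million.

$48.419 million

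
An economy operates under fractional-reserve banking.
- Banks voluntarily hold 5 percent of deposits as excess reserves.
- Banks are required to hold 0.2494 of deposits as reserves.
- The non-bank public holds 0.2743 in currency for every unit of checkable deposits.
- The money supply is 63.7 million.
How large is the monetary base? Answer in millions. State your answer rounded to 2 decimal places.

The money multiplier is m = (1 + c) / (rr + e + c) = (1 + 0.2743) / (0.2494 + 0.05 + 0.2743) ≈ 2.22120.
MB = M / m = 63.7 / 2.22120 ≈ 28.6782 million.

28.68 million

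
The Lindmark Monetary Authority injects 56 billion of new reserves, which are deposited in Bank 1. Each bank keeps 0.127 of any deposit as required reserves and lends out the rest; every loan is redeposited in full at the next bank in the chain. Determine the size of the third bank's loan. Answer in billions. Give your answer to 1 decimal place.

37.3 billion

Each bank lends a fraction (1 − rr) = 0.8730 of the deposit it receives, so Bank 3 receives 56·0.8730^2 and lends 56·0.8730^3 ≈ 37.2590 billion.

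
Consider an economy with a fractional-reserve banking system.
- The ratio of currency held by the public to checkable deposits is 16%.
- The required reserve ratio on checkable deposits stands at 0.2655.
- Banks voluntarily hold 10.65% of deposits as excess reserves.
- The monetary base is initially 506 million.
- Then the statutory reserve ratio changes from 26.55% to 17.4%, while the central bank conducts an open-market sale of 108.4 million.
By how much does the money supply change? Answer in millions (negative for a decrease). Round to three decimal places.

Before: m₁ = (1 + 0.16) / (0.2655 + 0.1065 + 0.16) ≈ 2.1804511, MB₁ = 506, so M₁ = 2.1804511 × 506 ≈ 1103.3083 million.
After: m₂ = (1 + 0.16) / (0.174 + 0.1065 + 0.16) ≈ 2.6333712, MB₂ = 506 − 108.4 = 397.6, so M₂ = 2.6333712 × 397.6 ≈ 1047.0284 million.
ΔM = M₂ − M₁ = 1047.0284 − 1103.3083 = -56.2799 million.

-56.280 million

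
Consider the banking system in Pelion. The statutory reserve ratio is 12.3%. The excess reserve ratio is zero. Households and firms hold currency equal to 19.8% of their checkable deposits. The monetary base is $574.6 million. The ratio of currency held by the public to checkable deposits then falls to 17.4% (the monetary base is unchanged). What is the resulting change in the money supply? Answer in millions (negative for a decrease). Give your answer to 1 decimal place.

Initially m₁ = (1 + 0.198) / (0.123 + 0.198) ≈ 3.73209, so M₁ = 3.73209 × 574.6 ≈ 2144.4589 million.
After the change m₂ = (1 + 0.174) / (0.123 + 0.174) ≈ 3.95286, so M₂ = 3.95286 × 574.6 ≈ 2271.3134 million.
ΔM = M₂ − M₁ = 2271.3134 − 2144.4589 = 126.8545 million.

$126.9 million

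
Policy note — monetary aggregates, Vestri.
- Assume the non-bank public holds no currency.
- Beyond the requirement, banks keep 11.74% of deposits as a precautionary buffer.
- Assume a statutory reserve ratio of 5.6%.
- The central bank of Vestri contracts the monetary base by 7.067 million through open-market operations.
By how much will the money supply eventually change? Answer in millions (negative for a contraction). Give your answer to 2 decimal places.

The money multiplier is m = 1 / (rr + e) = 1 / (0.056 + 0.1174) ≈ 5.7670.
The sale removes 7.067 million of base, so ΔM = m × ΔMB = 5.7670 × (−7.067) ≈ -40.7554 million.

-40.76 million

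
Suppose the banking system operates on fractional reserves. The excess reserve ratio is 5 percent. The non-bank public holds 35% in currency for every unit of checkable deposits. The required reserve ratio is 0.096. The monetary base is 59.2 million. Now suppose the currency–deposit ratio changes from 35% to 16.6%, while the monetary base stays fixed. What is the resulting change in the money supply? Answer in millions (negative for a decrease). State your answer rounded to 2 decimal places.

Initially m₁ = (1 + 0.35) / (0.096 + 0.05 + 0.35) ≈ 2.72177, so M₁ = 2.72177 × 59.2 ≈ 161.1288 million.
After the change m₂ = (1 + 0.166) / (0.096 + 0.05 + 0.166) ≈ 3.73718, so M₂ = 3.73718 × 59.2 ≈ 221.2411 million.
ΔM = M₂ − M₁ = 221.2411 − 161.1288 = 60.1123 million.

60.11 million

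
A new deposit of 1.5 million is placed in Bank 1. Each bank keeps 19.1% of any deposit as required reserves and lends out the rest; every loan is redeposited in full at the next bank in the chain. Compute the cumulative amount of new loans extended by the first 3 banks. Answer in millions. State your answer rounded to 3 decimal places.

Bank i lends (1 − rr)^i of the original deposit: Bank 1 lends 1.5·0.8090 = 1.2135, Bank 2 lends 1.5·0.8090² ≈ 0.9817, and so on.
Summing a geometric series: total = 1.5·[0.8090·(1 − 0.8090^3) / (1 − 0.8090)] ≈ 2.9894 million.

2.989 million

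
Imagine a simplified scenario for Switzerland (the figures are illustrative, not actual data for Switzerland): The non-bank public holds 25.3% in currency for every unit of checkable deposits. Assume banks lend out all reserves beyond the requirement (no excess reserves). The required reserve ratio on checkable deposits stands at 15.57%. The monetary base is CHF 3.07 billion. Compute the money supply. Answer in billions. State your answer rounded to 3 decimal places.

CHF 9.412 billion

The money multiplier is m = (1 + c) / (rr + c) = (1 + 0.253) / (0.1557 + 0.253) ≈ 3.06582.
So M = m × MB = 3.06582 × 3.07 ≈ 9.4121 billion.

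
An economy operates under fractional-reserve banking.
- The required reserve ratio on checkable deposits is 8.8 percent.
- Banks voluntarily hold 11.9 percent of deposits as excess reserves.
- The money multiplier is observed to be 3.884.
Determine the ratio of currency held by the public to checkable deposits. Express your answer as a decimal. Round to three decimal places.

0.068

Using m = 3.884. From m = (1 + c)/(c + rr + e), rearranging gives 1 + c = m·(c + rr + e), so c·(1 − m) = m·(rr + e) − 1.
Hence c = [m·(rr + e) − 1]/(1 − m) = [3.884 × (0.088 + 0.119) − 1] / (1 − 3.884) ≈ 0.067965.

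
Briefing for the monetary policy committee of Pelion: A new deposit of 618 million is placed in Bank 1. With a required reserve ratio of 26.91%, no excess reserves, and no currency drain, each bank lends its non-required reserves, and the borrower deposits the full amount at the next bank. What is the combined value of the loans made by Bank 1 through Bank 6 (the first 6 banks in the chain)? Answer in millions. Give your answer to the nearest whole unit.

1423 million

Bank i lends (1 − rr)^i of the original deposit: Bank 1 lends 618·0.7309 = 451.6962, Bank 2 lends 618·0.7309² ≈ 330.1448, and so on.
Summing a geometric series: total = 618·[0.7309·(1 − 0.7309^6) / (1 − 0.7309)] ≈ 1422.6380 million.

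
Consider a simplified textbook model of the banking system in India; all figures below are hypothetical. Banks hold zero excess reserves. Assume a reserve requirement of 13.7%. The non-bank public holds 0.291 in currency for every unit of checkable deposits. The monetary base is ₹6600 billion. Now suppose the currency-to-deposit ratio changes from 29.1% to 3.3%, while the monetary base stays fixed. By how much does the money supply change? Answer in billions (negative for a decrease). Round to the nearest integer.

₹20197 billion

Initially m₁ = (1 + 0.291) / (0.137 + 0.291) ≈ 3.01636, so M₁ = 3.01636 × 6600 = 19907.976 billion.
After the change m₂ = (1 + 0.033) / (0.137 + 0.033) ≈ 6.07647, so M₂ = 6.07647 × 6600 = 40104.702 billion.
ΔM = M₂ − M₁ = 40104.702 − 19907.976 = 20196.726 billion.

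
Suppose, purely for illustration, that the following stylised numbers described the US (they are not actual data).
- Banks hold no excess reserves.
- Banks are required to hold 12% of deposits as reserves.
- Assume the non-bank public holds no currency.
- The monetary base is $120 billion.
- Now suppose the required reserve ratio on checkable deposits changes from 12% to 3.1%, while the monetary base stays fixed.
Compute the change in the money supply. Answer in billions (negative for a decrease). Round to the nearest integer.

Initially m₁ = 1 / (0.12) ≈ 8.3333, so M₁ = 8.3333 × 120 = 999.996 billion.
After the change m₂ = 1 / (0.031) ≈ 32.2581, so M₂ = 32.2581 × 120 = 3870.972 billion.
ΔM = M₂ − M₁ = 3870.972 − 999.996 = 2870.976 billion.

$2871 billion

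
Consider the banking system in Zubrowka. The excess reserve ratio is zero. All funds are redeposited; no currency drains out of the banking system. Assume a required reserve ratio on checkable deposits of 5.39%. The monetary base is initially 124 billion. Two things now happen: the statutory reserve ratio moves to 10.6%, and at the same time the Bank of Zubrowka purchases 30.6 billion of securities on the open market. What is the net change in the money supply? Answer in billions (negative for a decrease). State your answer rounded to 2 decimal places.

Before: m₁ = 1 / (0.0539) ≈ 18.552876, MB₁ = 124, so M₁ = 18.552876 × 124 ≈ 2300.5566 billion.
After: m₂ = 1 / (0.106) ≈ 9.433962, MB₂ = 124 + 30.6 = 154.6, so M₂ = 9.433962 × 154.6 ≈ 1458.4905 billion.
ΔM = M₂ − M₁ = 1458.4905 − 2300.5566 = -842.0661 billion.

-842.07 billion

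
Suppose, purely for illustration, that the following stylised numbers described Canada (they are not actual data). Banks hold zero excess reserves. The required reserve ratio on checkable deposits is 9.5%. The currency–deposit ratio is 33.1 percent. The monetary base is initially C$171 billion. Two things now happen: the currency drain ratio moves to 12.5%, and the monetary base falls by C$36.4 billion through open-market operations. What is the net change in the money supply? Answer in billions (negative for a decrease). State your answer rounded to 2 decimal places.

C$154.02 billion

Before: m₁ = (1 + 0.331) / (0.095 + 0.331) ≈ 3.124413, MB₁ = 171, so M₁ = 3.124413 × 171 ≈ 534.2746 billion.
After: m₂ = (1 + 0.125) / (0.095 + 0.125) ≈ 5.113636, MB₂ = 171 − 36.4 = 134.6, so M₂ = 5.113636 × 134.6 ≈ 688.2954 billion.
ΔM = M₂ − M₁ = 688.2954 − 534.2746 = 154.0208 billion.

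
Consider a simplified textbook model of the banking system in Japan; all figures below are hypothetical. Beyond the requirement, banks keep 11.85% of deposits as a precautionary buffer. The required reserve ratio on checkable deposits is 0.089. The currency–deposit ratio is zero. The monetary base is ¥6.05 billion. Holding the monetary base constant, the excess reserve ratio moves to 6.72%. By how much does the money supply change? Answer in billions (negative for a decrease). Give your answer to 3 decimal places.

¥9.576 billion

Initially m₁ = 1 / (0.089 + 0.1185) ≈ 4.81928, so M₁ = 4.81928 × 6.05 ≈ 29.1566 billion.
After the change m₂ = 1 / (0.089 + 0.0672) ≈ 6.40205, so M₂ = 6.40205 × 6.05 ≈ 38.7324 billion.
ΔM = M₂ − M₁ = 38.7324 − 29.1566 = 9.5758 billion.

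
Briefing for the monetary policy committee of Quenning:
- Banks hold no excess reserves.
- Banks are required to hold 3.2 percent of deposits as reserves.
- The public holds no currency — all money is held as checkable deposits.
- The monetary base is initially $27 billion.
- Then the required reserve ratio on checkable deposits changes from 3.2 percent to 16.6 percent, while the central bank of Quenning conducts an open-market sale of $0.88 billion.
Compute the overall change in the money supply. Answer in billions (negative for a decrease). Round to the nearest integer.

Before: m₁ = 1 / (0.032) = 31.25, MB₁ = 27, so M₁ = 31.25 × 27 = 843.75 billion.
After: m₂ = 1 / (0.166) ≈ 6.0241, MB₂ = 27 − 0.88 = 26.12, so M₂ = 6.0241 × 26.12 ≈ 157.3495 billion.
ΔM = M₂ − M₁ = 157.3495 − 843.75 = -686.4005 billion.

-686 billion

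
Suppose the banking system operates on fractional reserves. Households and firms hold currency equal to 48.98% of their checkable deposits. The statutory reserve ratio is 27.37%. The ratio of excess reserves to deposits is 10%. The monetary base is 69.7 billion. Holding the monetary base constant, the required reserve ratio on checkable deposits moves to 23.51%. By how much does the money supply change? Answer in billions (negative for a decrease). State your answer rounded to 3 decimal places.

5.627 billion

Initially m₁ = (1 + 0.4898) / (0.2737 + 0.1 + 0.4898) ≈ 1.725304, so M₁ = 1.725304 × 69.7 ≈ 120.2537 billion.
After the change m₂ = (1 + 0.4898) / (0.2351 + 0.1 + 0.4898) ≈ 1.806037, so M₂ = 1.806037 × 69.7 ≈ 125.8808 billion.
ΔM = M₂ − M₁ = 125.8808 − 120.2537 = 5.6271 billion.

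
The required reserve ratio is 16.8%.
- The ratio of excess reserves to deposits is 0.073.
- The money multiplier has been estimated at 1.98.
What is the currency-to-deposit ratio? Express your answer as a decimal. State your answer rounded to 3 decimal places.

Using m = 1.98. From m = (1 + c)/(c + rr + e), rearranging gives 1 + c = m·(c + rr + e), so c·(1 − m) = m·(rr + e) − 1.
Hence c = [m·(rr + e) − 1]/(1 − m) = [1.98 × (0.168 + 0.073) − 1] / (1 − 1.98) ≈ 0.533490.

0.533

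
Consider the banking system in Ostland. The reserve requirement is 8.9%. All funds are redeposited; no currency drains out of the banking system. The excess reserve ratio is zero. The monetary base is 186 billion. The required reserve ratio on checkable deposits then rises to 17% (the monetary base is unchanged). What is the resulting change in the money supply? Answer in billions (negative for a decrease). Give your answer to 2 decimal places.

-995.77 billion

Initially m₁ = 1 / (0.089) ≈ 11.235955, so M₁ = 11.235955 × 186 ≈ 2089.8876 billion.
After the change m₂ = 1 / (0.17) ≈ 5.882353, so M₂ = 5.882353 × 186 ≈ 1094.1177 billion.
ΔM = M₂ − M₁ = 1094.1177 − 2089.8876 = -995.7699 billion.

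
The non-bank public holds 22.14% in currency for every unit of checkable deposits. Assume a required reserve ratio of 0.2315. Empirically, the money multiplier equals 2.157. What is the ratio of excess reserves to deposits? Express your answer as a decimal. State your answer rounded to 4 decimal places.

Using m = 2.157. Since m = (1 + c)/(c + rr + e), the denominator satisfies c + rr + e = (1 + c)/m = (1 + 0.2214) / 2.157 ≈ 0.566249.
With c = 0.2214 and rr = 0.2315, the ratio of excess reserves to deposits is 0.566249 − 0.2214 − 0.2315 = 0.113349.

0.1133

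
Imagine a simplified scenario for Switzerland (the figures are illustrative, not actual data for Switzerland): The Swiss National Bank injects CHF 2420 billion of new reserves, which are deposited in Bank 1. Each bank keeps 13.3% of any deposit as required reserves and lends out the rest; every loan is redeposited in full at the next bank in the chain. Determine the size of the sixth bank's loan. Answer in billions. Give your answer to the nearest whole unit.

CHF 1028 billion

Each bank lends a fraction (1 − rr) = 0.8670 of the deposit it receives, so Bank 6 receives 2420·0.8670^5 and lends 2420·0.8670^6 ≈ 1027.8505 billion.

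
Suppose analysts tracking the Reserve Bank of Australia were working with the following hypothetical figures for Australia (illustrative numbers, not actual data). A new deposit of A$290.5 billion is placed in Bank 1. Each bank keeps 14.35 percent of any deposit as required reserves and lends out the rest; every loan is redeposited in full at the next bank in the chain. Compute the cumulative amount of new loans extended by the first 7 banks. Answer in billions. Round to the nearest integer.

A$1148 billion

Bank i lends (1 − rr)^i of the original deposit: Bank 1 lends 290.5·0.8565 ≈ 248.8133, Bank 2 lends 290.5·0.8565² ≈ 213.1085, and so on.
Summing a geometric series: total = 290.5·[0.8565·(1 − 0.8565^7) / (1 − 0.8565)] ≈ 1147.5993 billion.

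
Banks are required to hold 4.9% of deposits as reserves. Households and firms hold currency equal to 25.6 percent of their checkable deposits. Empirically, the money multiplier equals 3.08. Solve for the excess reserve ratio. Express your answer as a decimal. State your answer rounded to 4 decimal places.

0.1028

Using m = 3.08. Since m = (1 + c)/(c + rr + e), the denominator satisfies c + rr + e = (1 + c)/m = (1 + 0.256) / 3.08 ≈ 0.407792.
With c = 0.256 and rr = 0.049, the excess reserve ratio is 0.407792 − 0.256 − 0.049 = 0.102792.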